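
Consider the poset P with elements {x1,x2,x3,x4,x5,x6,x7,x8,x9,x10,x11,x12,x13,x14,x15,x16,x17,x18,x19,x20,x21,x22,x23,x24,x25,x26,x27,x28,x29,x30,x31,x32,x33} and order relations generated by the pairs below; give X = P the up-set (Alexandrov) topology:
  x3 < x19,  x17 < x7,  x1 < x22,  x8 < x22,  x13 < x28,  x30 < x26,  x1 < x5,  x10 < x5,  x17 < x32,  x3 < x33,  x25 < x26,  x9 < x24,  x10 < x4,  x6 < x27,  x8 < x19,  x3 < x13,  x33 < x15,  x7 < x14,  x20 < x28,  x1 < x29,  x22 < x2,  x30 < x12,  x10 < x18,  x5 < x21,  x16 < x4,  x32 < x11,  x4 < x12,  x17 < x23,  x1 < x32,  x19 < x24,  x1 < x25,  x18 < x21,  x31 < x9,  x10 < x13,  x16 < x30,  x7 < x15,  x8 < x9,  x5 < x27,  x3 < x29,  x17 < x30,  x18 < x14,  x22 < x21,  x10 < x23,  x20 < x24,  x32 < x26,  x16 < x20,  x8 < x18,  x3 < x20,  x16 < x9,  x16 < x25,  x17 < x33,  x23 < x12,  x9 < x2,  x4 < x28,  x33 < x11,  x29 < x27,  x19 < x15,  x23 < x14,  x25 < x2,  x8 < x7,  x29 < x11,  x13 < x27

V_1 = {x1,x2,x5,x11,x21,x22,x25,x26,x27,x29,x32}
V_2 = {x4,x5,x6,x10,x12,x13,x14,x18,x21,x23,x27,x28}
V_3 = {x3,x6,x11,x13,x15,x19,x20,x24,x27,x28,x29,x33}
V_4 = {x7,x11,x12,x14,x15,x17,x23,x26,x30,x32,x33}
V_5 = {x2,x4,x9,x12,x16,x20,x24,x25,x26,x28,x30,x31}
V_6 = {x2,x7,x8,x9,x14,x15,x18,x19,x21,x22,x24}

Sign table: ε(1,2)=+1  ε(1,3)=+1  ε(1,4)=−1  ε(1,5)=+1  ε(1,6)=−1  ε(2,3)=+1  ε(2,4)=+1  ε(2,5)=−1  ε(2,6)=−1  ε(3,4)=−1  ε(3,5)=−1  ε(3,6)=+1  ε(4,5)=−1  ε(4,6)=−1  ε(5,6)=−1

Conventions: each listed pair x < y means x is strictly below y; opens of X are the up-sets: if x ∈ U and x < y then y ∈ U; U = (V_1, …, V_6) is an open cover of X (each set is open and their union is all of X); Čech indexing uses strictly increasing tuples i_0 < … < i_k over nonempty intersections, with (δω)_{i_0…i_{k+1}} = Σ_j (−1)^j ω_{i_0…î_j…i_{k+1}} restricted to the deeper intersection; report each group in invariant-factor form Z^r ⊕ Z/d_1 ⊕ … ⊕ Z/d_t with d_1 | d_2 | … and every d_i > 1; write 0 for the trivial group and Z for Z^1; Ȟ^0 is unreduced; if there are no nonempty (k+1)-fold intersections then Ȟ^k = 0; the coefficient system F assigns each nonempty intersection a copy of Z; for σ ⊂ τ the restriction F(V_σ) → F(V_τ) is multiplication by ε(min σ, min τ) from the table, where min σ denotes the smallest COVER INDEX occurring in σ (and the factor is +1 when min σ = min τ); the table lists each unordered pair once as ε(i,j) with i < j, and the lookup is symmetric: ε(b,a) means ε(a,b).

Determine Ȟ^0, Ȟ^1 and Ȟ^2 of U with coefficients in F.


Ȟ^0 ≅ 0; Ȟ^1 ≅ Z/2; Ȟ^2 ≅ Z

nerve simplices:
  V12={x5,x21,x27} V13={x11,x27,x29} V14={x11,x26,x32} V15={x2,x25,x26} V16={x2,x21,x22} V23={x6,x13,x27,x28} V24={x12,x14,x23} V25={x4,x12,x28} V26={x14,x18,x21} V34={x11,x15,x33} V35={x20,x24,x28} V36={x15,x19,x24} V45={x12,x26,x30} V46={x7,x14,x15} V56={x2,x9,x24}
  V123={x27} V126={x21} V134={x11} V145={x26} V156={x2} V235={x28} V245={x12} V246={x14} V346={x15} V356={x24}
C dims 6,15,10; δ0: rk 6, SNF 1^5·2; δ1: rk 9, SNF 1^9
degree 0: 6−6−0 = 0 → Ȟ^0 ≅ 0
degree 1: 15−9−6 = 0 plus torsion [2] → Ȟ^1 ≅ Z/2
degree 2: 10−0−9 = 1 → Ȟ^2 ≅ Z


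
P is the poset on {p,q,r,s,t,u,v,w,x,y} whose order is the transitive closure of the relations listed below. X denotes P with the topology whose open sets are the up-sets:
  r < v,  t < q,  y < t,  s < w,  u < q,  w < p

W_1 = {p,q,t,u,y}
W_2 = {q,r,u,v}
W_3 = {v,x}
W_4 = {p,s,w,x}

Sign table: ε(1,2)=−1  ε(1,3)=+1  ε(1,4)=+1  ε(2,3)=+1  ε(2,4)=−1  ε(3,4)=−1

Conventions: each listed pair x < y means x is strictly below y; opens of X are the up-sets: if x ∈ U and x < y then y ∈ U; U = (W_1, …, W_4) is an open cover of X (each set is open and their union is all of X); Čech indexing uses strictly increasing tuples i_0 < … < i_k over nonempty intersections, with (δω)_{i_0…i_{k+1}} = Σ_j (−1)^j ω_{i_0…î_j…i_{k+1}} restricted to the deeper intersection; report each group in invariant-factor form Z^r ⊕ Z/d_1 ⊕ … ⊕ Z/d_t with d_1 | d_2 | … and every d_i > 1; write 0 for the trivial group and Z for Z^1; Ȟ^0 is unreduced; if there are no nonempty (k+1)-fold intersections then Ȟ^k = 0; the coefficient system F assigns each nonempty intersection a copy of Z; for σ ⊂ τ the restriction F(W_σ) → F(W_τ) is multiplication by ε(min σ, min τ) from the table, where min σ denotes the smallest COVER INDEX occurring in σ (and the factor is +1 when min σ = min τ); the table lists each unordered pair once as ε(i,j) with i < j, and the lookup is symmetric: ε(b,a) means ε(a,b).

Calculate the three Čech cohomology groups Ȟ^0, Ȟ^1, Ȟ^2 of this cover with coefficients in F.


nerve simplices:
  W12={q,u} W14={p} W23={v} W34={x}
C dims 4,4; δ0: rk 3, SNF 1^3
degree 0: 4−3−0 = 1 → Ȟ^0 ≅ Z
degree 1: 4−0−3 = 1 → Ȟ^1 ≅ Z
degree 2: 0−0−0 = 0 → Ȟ^2 ≅ 0

Ȟ^0(U;F) ≅ Z, Ȟ^1(U;F) ≅ Z, Ȟ^2(U;F) ≅ 0


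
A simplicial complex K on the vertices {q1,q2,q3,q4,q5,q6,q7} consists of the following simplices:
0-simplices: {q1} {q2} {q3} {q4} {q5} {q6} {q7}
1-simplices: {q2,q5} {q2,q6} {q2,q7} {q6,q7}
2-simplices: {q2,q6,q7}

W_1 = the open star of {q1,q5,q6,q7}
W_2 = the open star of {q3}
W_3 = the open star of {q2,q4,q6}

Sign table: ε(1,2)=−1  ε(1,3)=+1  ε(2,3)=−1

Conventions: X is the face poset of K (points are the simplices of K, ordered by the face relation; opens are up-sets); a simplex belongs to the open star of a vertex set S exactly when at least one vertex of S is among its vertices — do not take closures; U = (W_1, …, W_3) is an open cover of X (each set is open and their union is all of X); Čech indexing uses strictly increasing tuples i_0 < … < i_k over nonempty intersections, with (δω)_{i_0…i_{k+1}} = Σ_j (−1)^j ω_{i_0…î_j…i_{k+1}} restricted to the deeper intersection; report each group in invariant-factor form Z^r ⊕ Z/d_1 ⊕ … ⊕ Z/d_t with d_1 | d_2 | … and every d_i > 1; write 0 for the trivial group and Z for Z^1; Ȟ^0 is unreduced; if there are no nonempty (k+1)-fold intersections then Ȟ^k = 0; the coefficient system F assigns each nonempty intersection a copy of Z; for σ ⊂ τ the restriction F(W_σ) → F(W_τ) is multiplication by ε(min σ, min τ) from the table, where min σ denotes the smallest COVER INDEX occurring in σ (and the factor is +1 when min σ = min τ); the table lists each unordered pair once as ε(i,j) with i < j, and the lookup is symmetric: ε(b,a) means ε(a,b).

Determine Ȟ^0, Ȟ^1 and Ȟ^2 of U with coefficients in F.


nonempty intersections:
  W1={{q1},{q5},{q6},{q7},{q2,q5},{q2,q6},{q2,q7},{q6,q7},{q2,q6,q7}} W2={{q3}} W3={{q2},{q4},{q6},{q2,q5},{q2,q6},{q2,q7},{q6,q7},{q2,q6,q7}}
  W13={{q6},{q2,q5},{q2,q6},{q2,q7},{q6,q7},{q2,q6,q7}}
C dims 3,1; δ0: rk 1, SNF 1^1
Ȟ^0: (3−1)−0=2 ⇒ Z^2
Ȟ^1: (1−0)−1=0 ⇒ 0
Ȟ^2: (0−0)−0=0 ⇒ 0

Ȟ^0 = Z^2, Ȟ^1 = 0 and Ȟ^2 = 0


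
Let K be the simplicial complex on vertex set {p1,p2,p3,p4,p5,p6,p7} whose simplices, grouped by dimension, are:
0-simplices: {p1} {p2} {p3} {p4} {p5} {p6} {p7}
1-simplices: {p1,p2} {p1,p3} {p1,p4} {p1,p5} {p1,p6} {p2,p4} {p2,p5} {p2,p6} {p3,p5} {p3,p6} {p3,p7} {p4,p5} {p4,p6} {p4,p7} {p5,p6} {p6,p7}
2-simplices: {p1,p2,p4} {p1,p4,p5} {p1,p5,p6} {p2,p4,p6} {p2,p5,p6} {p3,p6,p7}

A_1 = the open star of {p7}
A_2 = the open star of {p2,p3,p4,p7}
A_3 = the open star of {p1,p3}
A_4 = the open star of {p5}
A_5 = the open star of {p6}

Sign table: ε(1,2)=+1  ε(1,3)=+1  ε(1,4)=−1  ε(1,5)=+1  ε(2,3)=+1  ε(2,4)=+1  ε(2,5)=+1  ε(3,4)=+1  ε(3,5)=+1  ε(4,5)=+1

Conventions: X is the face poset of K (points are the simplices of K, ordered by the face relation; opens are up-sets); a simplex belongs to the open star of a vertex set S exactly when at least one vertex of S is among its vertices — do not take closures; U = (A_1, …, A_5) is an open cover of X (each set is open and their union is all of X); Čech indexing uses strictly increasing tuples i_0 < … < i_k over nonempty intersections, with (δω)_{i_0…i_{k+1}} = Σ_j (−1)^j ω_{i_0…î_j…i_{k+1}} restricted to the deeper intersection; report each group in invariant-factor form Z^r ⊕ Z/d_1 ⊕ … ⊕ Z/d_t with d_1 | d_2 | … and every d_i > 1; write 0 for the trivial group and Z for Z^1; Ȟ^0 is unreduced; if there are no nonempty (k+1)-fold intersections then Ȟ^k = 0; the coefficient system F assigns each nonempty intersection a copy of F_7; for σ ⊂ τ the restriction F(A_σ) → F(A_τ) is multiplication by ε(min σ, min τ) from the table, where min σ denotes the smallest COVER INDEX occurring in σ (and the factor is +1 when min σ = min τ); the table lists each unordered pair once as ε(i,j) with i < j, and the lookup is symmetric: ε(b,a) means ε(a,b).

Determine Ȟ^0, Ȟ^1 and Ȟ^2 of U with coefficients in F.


Ȟ^0 ≅ Z/7; Ȟ^1 ≅ 0; Ȟ^2 ≅ Z/7

nonempty overlaps:
  A1={{p7},{p3,p7},{p4,p7},{p6,p7},{p3,p6,p7}} A2={{p2},{p3},{p4},{p7},{p1,p2},{p1,p3},{p1,p4},{p2,p4},{p2,p5},{p2,p6},{p3,p5},{p3,p6},{p3,p7},{p4,p5},{p4,p6},{p4,p7},{p6,p7},{p1,p2,p4},{p1,p4,p5},{p2,p4,p6},{p2,p5,p6},{p3,p6,p7}} A3={{p1},{p3},{p1,p2},{p1,p3},{p1,p4},{p1,p5},{p1,p6},{p3,p5},{p3,p6},{p3,p7},{p1,p2,p4},{p1,p4,p5},{p1,p5,p6},{p3,p6,p7}} A4={{p5},{p1,p5},{p2,p5},{p3,p5},{p4,p5},{p5,p6},{p1,p4,p5},{p1,p5,p6},{p2,p5,p6}} A5={{p6},{p1,p6},{p2,p6},{p3,p6},{p4,p6},{p5,p6},{p6,p7},{p1,p5,p6},{p2,p4,p6},{p2,p5,p6},{p3,p6,p7}}
  A12={{p7},{p3,p7},{p4,p7},{p6,p7},{p3,p6,p7}} A13={{p3,p7},{p3,p6,p7}} A15={{p6,p7},{p3,p6,p7}} A23={{p3},{p1,p2},{p1,p3},{p1,p4},{p3,p5},{p3,p6},{p3,p7},{p1,p2,p4},{p1,p4,p5},{p3,p6,p7}} A24={{p2,p5},{p3,p5},{p4,p5},{p1,p4,p5},{p2,p5,p6}} A25={{p2,p6},{p3,p6},{p4,p6},{p6,p7},{p2,p4,p6},{p2,p5,p6},{p3,p6,p7}} A34={{p1,p5},{p3,p5},{p1,p4,p5},{p1,p5,p6}} A35={{p1,p6},{p3,p6},{p1,p5,p6},{p3,p6,p7}} A45={{p5,p6},{p1,p5,p6},{p2,p5,p6}}
  A123={{p3,p7},{p3,p6,p7}} A125={{p6,p7},{p3,p6,p7}} A135={{p3,p6,p7}} A234={{p3,p5},{p1,p4,p5}} A235={{p3,p6},{p3,p6,p7}} A245={{p2,p5,p6}} A345={{p1,p5,p6}}
  A1235={{p3,p6,p7}}
C dims 5,9,7,1; δ0: rk_F7 4; δ1: rk_F7 5; δ2: rk_F7 1
degree 0: 5−4−0 = 1 → Ȟ^0 ≅ Z/7
degree 1: 9−5−4 = 0 → Ȟ^1 ≅ 0
degree 2: 7−1−5 = 1 → Ȟ^2 ≅ Z/7


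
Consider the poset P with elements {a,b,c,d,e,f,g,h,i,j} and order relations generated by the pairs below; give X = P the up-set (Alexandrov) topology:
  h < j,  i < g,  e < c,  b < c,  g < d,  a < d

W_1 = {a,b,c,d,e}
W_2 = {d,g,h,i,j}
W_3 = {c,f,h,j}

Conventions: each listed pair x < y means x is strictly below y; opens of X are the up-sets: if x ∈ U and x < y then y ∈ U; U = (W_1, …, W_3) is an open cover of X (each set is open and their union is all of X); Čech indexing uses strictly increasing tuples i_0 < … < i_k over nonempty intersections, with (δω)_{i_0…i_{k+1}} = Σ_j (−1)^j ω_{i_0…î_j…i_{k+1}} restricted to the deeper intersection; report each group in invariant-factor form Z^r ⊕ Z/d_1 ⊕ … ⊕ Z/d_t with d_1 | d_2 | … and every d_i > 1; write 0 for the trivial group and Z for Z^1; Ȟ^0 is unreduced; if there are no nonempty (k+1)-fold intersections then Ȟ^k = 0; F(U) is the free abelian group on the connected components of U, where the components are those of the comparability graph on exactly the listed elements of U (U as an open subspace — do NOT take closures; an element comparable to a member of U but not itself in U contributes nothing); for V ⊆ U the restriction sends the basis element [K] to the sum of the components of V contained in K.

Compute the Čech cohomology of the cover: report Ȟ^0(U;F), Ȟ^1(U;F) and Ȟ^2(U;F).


Ȟ^0(U;F) ≅ Z^4, Ȟ^1(U;F) ≅ 0, Ȟ^2(U;F) ≅ 0

nerve simplices:
  W12={d} W13={c} W23={h,j}
components per intersection:
  W1: {a,d} {b,c,e}
  W2: {d,g,i} {h,j}
  W3: {c} {f} {h,j}
  W12: {d}
  W13: {c}
  W23: {h,j}
C dims 7,3; δ0: rk 3, SNF 1^3
degree 0: 7−3−0 = 4 → Ȟ^0 ≅ Z^4
degree 1: 3−0−3 = 0 → Ȟ^1 ≅ 0
degree 2: 0−0−0 = 0 → Ȟ^2 ≅ 0


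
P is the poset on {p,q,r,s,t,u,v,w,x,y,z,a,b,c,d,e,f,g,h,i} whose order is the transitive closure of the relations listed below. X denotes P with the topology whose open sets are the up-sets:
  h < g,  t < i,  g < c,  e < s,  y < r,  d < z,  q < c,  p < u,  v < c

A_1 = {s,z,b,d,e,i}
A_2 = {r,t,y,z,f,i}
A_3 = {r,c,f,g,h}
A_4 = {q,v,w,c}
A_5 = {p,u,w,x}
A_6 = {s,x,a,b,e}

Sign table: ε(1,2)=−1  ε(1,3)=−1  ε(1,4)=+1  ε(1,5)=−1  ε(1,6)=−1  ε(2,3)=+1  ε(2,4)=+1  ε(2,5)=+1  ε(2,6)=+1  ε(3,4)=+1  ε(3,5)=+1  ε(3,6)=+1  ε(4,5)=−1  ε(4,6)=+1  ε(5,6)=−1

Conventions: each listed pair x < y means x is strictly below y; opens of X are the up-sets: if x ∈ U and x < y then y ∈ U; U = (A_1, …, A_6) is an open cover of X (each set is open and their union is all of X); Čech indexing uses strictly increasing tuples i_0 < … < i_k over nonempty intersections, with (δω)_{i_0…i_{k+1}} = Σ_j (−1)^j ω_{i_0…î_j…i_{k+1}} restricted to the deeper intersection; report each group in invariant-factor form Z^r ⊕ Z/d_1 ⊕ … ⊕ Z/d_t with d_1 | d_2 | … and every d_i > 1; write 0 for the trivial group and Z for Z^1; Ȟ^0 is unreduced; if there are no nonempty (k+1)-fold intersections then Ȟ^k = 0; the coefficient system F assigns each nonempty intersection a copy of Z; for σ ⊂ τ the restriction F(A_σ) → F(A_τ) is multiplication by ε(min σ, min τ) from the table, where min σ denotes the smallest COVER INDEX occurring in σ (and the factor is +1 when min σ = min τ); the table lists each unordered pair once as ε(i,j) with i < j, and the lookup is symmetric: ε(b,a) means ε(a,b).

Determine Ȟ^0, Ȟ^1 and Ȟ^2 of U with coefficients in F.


intersection data:
  A12={z,i} A16={s,b,e} A23={r,f} A34={c} A45={w} A56={x}
C dims 6,6; δ0: rk 5, SNF 1^5
Ȟ^0 = (6 − 5) − 0 = 1, so Ȟ^0 ≅ Z
Ȟ^1 = (6 − 0) − 5 = 1, so Ȟ^1 ≅ Z
Ȟ^2 = (0 − 0) − 0 = 0, so Ȟ^2 ≅ 0

Ȟ^0(U;F) ≅ Z,  Ȟ^1(U;F) ≅ Z,  Ȟ^2(U;F) ≅ 0


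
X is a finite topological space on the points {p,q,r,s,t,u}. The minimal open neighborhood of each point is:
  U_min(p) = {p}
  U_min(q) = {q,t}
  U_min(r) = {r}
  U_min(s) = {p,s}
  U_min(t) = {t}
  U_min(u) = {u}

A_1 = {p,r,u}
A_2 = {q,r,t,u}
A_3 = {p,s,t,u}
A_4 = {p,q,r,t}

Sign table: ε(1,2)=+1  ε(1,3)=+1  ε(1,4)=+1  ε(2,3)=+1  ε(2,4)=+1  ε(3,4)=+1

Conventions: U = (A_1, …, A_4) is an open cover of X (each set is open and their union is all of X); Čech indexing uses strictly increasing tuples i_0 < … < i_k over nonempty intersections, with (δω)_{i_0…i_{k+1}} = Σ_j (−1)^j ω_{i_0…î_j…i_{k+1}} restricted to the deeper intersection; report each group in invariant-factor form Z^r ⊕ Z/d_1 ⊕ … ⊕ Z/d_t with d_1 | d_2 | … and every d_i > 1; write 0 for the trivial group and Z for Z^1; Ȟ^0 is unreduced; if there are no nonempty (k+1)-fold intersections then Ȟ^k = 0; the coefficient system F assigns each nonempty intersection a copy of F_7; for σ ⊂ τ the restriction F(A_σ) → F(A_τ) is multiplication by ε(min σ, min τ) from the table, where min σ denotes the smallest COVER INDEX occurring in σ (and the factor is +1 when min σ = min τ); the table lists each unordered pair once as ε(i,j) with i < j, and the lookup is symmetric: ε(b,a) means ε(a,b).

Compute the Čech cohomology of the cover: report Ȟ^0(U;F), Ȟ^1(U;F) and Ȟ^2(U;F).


nerve of the cover:
  A12={r,u} A13={p,u} A14={p,r} A23={t,u} A24={q,r,t} A34={p,t}
  A123={u} A124={r} A134={p} A234={t}
C dims 4,6,4; δ0: rk_F7 3; δ1: rk_F7 3
Ȟ^0 = (4 − 3) − 0 = 1, so Ȟ^0 ≅ Z/7
Ȟ^1 = (6 − 3) − 3 = 0, so Ȟ^1 ≅ 0
Ȟ^2 = (4 − 0) − 3 = 1, so Ȟ^2 ≅ Z/7

Ȟ^0 ≅ Z/7; Ȟ^1 ≅ 0; Ȟ^2 ≅ Z/7


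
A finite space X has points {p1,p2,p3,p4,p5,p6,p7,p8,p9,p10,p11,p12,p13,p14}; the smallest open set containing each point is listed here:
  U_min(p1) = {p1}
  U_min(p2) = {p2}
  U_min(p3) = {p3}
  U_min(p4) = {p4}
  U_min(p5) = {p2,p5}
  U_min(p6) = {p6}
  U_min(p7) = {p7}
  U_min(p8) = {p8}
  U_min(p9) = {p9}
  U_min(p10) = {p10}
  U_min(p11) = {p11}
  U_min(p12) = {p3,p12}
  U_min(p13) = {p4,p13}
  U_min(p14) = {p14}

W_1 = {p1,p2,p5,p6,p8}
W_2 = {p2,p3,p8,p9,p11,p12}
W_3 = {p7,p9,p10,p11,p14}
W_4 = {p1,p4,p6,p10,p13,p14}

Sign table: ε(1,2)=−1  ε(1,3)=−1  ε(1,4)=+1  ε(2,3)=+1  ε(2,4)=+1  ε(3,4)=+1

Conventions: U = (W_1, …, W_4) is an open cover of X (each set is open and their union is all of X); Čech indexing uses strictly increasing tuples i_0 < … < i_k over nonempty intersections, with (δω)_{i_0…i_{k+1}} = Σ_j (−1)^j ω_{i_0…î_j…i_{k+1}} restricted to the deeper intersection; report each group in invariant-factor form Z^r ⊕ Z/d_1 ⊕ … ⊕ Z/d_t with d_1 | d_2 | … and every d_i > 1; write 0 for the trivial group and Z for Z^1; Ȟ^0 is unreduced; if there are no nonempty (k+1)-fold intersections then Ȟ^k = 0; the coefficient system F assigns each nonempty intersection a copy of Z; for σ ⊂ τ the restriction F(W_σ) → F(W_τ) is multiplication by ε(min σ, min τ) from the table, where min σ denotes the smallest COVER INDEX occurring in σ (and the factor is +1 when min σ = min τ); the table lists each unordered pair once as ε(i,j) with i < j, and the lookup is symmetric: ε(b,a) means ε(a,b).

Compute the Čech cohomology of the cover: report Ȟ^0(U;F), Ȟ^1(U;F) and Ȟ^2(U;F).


Ȟ^0(U;F) ≅ 0, Ȟ^1(U;F) ≅ Z/2, Ȟ^2(U;F) ≅ 0

intersection data:
  W12={p2,p8} W14={p1,p6} W23={p9,p11} W34={p10,p14}
C dims 4,4; δ0: rk 4, SNF 1^3·2
Ȟ^0 = (4 − 4) − 0 = 0, so Ȟ^0 ≅ 0
Ȟ^1 = (4 − 0) − 4 = 0 plus torsion [2], so Ȟ^1 ≅ Z/2
Ȟ^2 = (0 − 0) − 0 = 0, so Ȟ^2 ≅ 0


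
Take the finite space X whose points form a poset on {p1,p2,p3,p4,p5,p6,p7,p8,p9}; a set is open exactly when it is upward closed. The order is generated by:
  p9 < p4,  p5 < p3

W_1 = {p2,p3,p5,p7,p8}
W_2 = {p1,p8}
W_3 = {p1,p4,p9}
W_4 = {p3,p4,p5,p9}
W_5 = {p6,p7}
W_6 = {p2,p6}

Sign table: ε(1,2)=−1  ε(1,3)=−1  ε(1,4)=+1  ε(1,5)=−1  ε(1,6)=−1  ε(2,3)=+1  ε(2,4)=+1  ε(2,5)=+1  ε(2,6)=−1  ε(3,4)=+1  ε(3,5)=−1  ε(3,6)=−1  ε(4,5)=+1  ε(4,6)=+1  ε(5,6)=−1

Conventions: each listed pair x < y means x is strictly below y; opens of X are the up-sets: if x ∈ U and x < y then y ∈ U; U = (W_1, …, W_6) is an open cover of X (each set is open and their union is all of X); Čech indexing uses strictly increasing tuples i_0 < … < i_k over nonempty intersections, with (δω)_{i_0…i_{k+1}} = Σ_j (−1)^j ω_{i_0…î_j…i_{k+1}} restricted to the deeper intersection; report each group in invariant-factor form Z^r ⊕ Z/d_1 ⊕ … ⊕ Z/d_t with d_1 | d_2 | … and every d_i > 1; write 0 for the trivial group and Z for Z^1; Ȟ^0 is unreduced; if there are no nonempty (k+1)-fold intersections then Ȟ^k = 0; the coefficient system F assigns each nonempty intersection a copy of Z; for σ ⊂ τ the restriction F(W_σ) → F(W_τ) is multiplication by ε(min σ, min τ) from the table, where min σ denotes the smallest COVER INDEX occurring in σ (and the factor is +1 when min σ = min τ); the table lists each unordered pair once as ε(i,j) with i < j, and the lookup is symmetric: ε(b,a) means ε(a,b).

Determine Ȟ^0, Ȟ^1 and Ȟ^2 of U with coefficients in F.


cover nerve:
  W12={p8} W14={p3,p5} W15={p7} W16={p2} W23={p1} W34={p4,p9} W56={p6}
C dims 6,7; δ0: rk 6, SNF 1^5·2
Ȟ^0: (6−6)−0=0 ⇒ 0
Ȟ^1: (7−0)−6=1 plus torsion [2] ⇒ Z ⊕ Z/2
Ȟ^2: (0−0)−0=0 ⇒ 0

Ȟ^0 = 0, Ȟ^1 = Z ⊕ Z/2, Ȟ^2 = 0


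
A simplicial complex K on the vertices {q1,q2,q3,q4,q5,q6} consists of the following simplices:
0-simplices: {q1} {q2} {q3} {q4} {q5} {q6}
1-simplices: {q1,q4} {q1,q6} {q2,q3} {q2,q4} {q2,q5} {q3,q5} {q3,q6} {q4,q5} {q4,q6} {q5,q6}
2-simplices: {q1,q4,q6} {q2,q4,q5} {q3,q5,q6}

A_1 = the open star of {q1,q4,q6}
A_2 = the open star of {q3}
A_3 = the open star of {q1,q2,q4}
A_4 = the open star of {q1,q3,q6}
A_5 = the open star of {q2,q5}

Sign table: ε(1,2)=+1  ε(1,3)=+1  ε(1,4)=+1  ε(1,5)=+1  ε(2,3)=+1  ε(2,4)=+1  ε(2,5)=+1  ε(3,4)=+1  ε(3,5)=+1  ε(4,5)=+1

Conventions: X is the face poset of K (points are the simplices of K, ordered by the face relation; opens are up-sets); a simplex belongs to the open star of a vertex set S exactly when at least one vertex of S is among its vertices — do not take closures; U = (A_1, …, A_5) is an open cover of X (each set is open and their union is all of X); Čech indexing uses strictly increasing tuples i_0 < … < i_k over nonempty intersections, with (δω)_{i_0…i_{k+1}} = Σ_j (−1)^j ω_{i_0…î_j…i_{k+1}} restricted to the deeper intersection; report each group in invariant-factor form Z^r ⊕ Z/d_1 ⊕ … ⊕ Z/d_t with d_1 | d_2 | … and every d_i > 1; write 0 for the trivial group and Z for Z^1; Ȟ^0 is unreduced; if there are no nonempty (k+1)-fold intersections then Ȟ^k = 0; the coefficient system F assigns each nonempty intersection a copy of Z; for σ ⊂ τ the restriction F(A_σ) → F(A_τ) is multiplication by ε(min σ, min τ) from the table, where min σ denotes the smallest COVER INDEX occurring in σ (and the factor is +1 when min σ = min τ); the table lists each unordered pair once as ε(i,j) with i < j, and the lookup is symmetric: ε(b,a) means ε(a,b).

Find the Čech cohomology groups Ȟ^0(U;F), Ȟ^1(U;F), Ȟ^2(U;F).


Ȟ^0 = Z; Ȟ^1 = 0; Ȟ^2 = Z

nonempty intersections:
  A1={{q1},{q4},{q6},{q1,q4},{q1,q6},{q2,q4},{q3,q6},{q4,q5},{q4,q6},{q5,q6},{q1,q4,q6},{q2,q4,q5},{q3,q5,q6}} A2={{q3},{q2,q3},{q3,q5},{q3,q6},{q3,q5,q6}} A3={{q1},{q2},{q4},{q1,q4},{q1,q6},{q2,q3},{q2,q4},{q2,q5},{q4,q5},{q4,q6},{q1,q4,q6},{q2,q4,q5}} A4={{q1},{q3},{q6},{q1,q4},{q1,q6},{q2,q3},{q3,q5},{q3,q6},{q4,q6},{q5,q6},{q1,q4,q6},{q3,q5,q6}} A5={{q2},{q5},{q2,q3},{q2,q4},{q2,q5},{q3,q5},{q4,q5},{q5,q6},{q2,q4,q5},{q3,q5,q6}}
  A12={{q3,q6},{q3,q5,q6}} A13={{q1},{q4},{q1,q4},{q1,q6},{q2,q4},{q4,q5},{q4,q6},{q1,q4,q6},{q2,q4,q5}} A14={{q1},{q6},{q1,q4},{q1,q6},{q3,q6},{q4,q6},{q5,q6},{q1,q4,q6},{q3,q5,q6}} A15={{q2,q4},{q4,q5},{q5,q6},{q2,q4,q5},{q3,q5,q6}} A23={{q2,q3}} A24={{q3},{q2,q3},{q3,q5},{q3,q6},{q3,q5,q6}} A25={{q2,q3},{q3,q5},{q3,q5,q6}} A34={{q1},{q1,q4},{q1,q6},{q2,q3},{q4,q6},{q1,q4,q6}} A35={{q2},{q2,q3},{q2,q4},{q2,q5},{q4,q5},{q2,q4,q5}} A45={{q2,q3},{q3,q5},{q5,q6},{q3,q5,q6}}
  A124={{q3,q6},{q3,q5,q6}} A125={{q3,q5,q6}} A134={{q1},{q1,q4},{q1,q6},{q4,q6},{q1,q4,q6}} A135={{q2,q4},{q4,q5},{q2,q4,q5}} A145={{q5,q6},{q3,q5,q6}} A234={{q2,q3}} A235={{q2,q3}} A245={{q2,q3},{q3,q5},{q3,q5,q6}} A345={{q2,q3}}
  A1245={{q3,q5,q6}} A2345={{q2,q3}}
C dims 5,10,9,2; δ0: rk 4, SNF 1^4; δ1: rk 6, SNF 1^6; δ2: rk 2, SNF 1^2
Ȟ^0: (5−4)−0=1 ⇒ Z
Ȟ^1: (10−6)−4=0 ⇒ 0
Ȟ^2: (9−2)−6=1 ⇒ Z


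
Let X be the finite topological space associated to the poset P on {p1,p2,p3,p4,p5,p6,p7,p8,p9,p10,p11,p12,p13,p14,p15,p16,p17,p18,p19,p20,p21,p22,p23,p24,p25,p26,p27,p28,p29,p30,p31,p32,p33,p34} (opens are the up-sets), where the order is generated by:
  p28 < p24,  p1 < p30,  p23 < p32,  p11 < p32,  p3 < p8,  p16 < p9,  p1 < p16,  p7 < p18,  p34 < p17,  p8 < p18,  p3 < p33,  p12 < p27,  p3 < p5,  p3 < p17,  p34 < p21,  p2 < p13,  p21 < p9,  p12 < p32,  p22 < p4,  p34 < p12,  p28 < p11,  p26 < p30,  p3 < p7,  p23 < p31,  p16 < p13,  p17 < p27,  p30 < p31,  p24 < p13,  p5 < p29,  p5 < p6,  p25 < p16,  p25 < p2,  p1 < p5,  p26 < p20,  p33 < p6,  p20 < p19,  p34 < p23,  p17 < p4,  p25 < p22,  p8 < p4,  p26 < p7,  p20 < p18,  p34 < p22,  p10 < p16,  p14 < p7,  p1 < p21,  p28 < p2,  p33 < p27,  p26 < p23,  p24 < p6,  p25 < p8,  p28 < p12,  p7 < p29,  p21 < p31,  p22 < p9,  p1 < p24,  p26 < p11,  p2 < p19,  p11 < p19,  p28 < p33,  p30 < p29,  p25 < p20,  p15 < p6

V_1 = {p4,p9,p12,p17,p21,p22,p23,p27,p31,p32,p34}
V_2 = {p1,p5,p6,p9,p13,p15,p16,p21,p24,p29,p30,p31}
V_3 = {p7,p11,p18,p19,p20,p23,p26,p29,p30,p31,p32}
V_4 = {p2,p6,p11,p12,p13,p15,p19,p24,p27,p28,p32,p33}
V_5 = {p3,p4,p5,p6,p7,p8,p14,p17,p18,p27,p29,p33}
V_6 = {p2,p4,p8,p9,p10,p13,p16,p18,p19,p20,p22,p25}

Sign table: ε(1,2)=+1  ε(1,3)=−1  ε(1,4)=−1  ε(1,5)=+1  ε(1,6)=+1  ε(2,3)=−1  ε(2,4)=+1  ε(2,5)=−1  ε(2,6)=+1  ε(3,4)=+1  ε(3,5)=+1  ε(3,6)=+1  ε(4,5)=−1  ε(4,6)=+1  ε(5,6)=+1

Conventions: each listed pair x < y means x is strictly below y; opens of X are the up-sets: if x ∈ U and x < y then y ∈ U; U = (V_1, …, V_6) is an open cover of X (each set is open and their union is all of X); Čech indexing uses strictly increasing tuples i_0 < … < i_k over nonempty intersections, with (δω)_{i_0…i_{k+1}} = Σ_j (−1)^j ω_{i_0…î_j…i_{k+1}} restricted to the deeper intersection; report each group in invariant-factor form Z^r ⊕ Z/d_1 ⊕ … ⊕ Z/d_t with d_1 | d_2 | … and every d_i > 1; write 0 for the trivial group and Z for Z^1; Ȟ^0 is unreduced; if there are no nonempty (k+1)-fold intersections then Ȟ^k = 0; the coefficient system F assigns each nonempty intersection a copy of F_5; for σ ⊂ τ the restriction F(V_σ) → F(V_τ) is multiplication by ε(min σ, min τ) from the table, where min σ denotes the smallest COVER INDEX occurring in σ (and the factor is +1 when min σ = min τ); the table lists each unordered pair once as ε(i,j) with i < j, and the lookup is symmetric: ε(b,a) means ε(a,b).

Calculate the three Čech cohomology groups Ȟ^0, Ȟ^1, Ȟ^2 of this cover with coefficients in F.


nerve simplices:
  V12={p9,p21,p31} V13={p23,p31,p32} V14={p12,p27,p32} V15={p4,p17,p27} V16={p4,p9,p22} V23={p29,p30,p31} V24={p6,p13,p15,p24} V25={p5,p6,p29} V26={p9,p13,p16} V34={p11,p19,p32} V35={p7,p18,p29} V36={p18,p19,p20} V45={p6,p27,p33} V46={p2,p13,p19} V56={p4,p8,p18}
  V123={p31} V126={p9} V134={p32} V145={p27} V156={p4} V235={p29} V245={p6} V246={p13} V346={p19} V356={p18}
C dims 6,15,10; δ0: rk_F5 6; δ1: rk_F5 9
degree 0: 6−6−0 = 0 → Ȟ^0 ≅ 0
degree 1: 15−9−6 = 0 → Ȟ^1 ≅ 0
degree 2: 10−0−9 = 1 → Ȟ^2 ≅ Z/5

Ȟ^0 = 0; Ȟ^1 = 0; Ȟ^2 = Z/5


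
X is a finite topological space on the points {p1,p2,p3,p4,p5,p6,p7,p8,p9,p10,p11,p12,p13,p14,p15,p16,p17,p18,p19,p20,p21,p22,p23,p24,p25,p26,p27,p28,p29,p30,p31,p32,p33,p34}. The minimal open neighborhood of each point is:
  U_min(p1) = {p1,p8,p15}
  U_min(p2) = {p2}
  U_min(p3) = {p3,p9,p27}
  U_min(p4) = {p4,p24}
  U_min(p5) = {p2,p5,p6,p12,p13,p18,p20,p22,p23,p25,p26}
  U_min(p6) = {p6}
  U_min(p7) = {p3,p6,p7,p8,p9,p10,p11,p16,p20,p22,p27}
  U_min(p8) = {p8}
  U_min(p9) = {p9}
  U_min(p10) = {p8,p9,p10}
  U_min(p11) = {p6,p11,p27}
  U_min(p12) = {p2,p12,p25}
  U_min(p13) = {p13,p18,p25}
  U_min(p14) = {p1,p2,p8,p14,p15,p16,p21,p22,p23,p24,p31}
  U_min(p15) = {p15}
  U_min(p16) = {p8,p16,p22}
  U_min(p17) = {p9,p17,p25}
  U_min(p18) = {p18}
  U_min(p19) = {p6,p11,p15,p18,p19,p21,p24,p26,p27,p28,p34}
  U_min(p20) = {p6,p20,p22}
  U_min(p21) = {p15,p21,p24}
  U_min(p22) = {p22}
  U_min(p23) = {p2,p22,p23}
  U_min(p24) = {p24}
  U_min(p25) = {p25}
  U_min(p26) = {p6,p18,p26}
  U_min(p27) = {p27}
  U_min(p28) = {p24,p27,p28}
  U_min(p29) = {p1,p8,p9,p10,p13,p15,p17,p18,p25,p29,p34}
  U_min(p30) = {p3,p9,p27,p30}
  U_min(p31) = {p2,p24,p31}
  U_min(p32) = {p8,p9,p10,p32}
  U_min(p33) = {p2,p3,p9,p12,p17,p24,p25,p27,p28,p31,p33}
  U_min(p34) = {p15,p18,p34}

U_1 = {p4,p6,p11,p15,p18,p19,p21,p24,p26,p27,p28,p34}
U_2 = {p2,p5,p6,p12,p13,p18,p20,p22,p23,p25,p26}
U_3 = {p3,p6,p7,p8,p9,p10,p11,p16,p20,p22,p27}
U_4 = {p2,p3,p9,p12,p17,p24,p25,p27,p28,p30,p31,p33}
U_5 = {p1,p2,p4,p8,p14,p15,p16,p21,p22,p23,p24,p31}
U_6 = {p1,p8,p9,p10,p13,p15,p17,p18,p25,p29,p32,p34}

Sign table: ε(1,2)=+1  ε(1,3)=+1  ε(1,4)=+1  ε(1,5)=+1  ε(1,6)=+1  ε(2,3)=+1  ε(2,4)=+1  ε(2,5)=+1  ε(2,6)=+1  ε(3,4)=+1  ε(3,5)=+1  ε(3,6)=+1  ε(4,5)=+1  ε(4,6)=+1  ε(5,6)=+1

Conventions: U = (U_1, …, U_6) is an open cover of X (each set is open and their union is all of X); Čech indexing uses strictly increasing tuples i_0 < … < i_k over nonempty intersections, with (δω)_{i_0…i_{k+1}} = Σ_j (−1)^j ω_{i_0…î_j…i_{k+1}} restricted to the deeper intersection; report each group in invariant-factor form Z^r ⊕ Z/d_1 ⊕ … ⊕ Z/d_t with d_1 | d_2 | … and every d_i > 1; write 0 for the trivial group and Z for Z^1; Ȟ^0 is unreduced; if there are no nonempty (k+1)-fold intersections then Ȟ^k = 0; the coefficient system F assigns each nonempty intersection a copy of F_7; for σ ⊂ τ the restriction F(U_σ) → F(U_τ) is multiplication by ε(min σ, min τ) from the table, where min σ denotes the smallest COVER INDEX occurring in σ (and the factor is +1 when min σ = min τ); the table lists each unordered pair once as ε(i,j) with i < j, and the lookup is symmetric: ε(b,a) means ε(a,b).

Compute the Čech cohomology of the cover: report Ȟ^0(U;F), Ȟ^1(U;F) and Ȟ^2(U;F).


Ȟ^0 ≅ Z/7,  Ȟ^1 ≅ 0,  Ȟ^2 ≅ 0

nerve simplices:
  U12={p6,p18,p26} U13={p6,p11,p27} U14={p24,p27,p28} U15={p4,p15,p21,p24} U16={p15,p18,p34} U23={p6,p20,p22} U24={p2,p12,p25} U25={p2,p22,p23} U26={p13,p18,p25} U34={p3,p9,p27} U35={p8,p16,p22} U36={p8,p9,p10} U45={p2,p24,p31} U46={p9,p17,p25} U56={p1,p8,p15}
  U123={p6} U126={p18} U134={p27} U145={p24} U156={p15} U235={p22} U245={p2} U246={p25} U346={p9} U356={p8}
C dims 6,15,10; δ0: rk_F7 5; δ1: rk_F7 10
degree 0: 6−5−0 = 1 → Ȟ^0 ≅ Z/7
degree 1: 15−10−5 = 0 → Ȟ^1 ≅ 0
degree 2: 10−0−10 = 0 → Ȟ^2 ≅ 0


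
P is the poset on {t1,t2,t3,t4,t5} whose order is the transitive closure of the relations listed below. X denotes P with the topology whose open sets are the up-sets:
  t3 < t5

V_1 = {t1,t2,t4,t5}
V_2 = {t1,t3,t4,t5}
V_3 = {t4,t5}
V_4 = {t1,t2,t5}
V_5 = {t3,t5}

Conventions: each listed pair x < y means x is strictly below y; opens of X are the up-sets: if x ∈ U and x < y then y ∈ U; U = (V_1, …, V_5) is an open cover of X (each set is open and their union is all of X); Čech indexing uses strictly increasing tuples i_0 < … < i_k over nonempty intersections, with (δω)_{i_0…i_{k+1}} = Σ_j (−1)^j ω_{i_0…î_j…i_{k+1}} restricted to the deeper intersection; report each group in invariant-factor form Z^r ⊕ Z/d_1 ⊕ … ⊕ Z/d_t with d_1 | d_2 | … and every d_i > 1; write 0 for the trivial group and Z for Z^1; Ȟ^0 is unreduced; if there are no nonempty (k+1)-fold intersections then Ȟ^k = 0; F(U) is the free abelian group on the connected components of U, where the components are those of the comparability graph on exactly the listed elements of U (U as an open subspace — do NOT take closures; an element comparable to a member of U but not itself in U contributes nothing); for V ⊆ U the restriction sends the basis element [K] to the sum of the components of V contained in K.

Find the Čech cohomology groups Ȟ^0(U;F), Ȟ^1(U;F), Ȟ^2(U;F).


Ȟ^0(U;F) ≅ Z^4, Ȟ^1(U;F) ≅ 0, Ȟ^2(U;F) ≅ 0

intersection data:
  V12={t1,t4,t5} V13={t4,t5} V14={t1,t2,t5} V15={t5} V23={t4,t5} V24={t1,t5} V25={t3,t5} V34={t5} V35={t5} V45={t5}
  V123={t4,t5} V124={t1,t5} V125={t5} V134={t5} V135={t5} V145={t5} V234={t5} V235={t5} V245={t5} V345={t5}
  V1234={t5} V1235={t5} V1245={t5} V1345={t5} V2345={t5}
  V12345={t5}
components per intersection:
  V1: {t1} {t2} {t4} {t5}
  V2: {t1} {t3,t5} {t4}
  V3: {t4} {t5}
  V4: {t1} {t2} {t5}
  V5: {t3,t5}
  V12: {t1} {t4} {t5}
  V13: {t4} {t5}
  V14: {t1} {t2} {t5}
  V15: {t5}
  V23: {t4} {t5}
  V24: {t1} {t5}
  V25: {t3,t5}
  V34: {t5}
  V35: {t5}
  V45: {t5}
  V123: {t4} {t5}
  V124: {t1} {t5}
  V125: {t5}
  V134: {t5}
  V135: {t5}
  V145: {t5}
  V234: {t5}
  V235: {t5}
  V245: {t5}
  V345: {t5}
  V1234: {t5}
  V1235: {t5}
  V1245: {t5}
  V1345: {t5}
  V2345: {t5}
  V12345: {t5}
C dims 13,17,12,5; δ0: rk 9, SNF 1^9; δ1: rk 8, SNF 1^8; δ2: rk 4, SNF 1^4
Ȟ^0 = (13 − 9) − 0 = 4, so Ȟ^0 ≅ Z^4
Ȟ^1 = (17 − 8) − 9 = 0, so Ȟ^1 ≅ 0
Ȟ^2 = (12 − 4) − 8 = 0, so Ȟ^2 ≅ 0


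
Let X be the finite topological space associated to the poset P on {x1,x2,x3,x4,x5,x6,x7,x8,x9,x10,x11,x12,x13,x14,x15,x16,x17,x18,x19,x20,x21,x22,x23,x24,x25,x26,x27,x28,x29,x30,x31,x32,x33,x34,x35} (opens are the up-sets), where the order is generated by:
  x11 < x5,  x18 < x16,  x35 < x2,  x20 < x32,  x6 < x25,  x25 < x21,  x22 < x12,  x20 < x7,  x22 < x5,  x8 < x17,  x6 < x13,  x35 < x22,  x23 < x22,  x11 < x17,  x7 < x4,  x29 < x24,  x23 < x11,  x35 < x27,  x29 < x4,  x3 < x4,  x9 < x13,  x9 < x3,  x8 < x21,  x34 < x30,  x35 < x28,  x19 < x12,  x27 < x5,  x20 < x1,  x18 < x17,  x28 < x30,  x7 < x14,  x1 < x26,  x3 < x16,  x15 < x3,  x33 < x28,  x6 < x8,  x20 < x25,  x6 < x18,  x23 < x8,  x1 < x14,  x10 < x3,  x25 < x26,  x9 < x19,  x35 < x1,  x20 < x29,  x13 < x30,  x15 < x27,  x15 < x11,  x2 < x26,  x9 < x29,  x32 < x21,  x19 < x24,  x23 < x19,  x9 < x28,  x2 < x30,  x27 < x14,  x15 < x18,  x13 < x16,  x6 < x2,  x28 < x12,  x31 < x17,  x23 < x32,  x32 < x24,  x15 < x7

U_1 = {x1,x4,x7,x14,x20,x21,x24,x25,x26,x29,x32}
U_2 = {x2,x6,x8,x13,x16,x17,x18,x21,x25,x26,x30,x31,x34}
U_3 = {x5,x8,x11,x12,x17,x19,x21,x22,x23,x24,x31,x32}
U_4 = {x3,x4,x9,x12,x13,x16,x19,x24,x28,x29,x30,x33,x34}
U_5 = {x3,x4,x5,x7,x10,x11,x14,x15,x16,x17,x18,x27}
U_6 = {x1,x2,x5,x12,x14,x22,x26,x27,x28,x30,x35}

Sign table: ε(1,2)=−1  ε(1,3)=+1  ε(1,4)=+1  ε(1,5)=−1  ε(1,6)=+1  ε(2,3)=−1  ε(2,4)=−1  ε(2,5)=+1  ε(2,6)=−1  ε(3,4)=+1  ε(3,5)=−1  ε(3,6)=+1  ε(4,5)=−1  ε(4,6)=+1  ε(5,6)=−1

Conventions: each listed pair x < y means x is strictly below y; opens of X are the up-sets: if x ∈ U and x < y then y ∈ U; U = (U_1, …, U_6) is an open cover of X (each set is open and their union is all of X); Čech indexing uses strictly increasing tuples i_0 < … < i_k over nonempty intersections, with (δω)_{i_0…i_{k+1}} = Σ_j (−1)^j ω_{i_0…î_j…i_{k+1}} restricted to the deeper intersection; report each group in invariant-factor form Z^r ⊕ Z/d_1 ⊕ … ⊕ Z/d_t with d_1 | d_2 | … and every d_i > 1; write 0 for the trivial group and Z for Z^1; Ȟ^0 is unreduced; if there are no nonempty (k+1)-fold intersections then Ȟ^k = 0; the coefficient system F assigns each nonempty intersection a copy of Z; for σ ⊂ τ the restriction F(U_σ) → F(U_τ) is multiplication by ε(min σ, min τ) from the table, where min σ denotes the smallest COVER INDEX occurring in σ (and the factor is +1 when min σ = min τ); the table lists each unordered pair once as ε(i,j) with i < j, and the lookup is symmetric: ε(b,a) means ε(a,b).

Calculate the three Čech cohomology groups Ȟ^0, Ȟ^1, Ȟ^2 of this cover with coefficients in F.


nerve of the cover:
  U12={x21,x25,x26} U13={x21,x24,x32} U14={x4,x24,x29} U15={x4,x7,x14} U16={x1,x14,x26} U23={x8,x17,x21,x31} U24={x13,x16,x30,x34} U25={x16,x17,x18} U26={x2,x26,x30} U34={x12,x19,x24} U35={x5,x11,x17} U36={x5,x12,x22} U45={x3,x4,x16} U46={x12,x28,x30} U56={x5,x14,x27}
  U123={x21} U126={x26} U134={x24} U145={x4} U156={x14} U235={x17} U245={x16} U246={x30} U346={x12} U356={x5}
C dims 6,15,10; δ0: rk 5, SNF 1^5; δ1: rk 10, SNF 1^9·2
Ȟ^0 = (6 − 5) − 0 = 1, so Ȟ^0 ≅ Z
Ȟ^1 = (15 − 10) − 5 = 0, so Ȟ^1 ≅ 0
Ȟ^2 = (10 − 0) − 10 = 0 plus torsion [2], so Ȟ^2 ≅ Z/2

Ȟ^0(U;F) ≅ Z,  Ȟ^1(U;F) ≅ 0,  Ȟ^2(U;F) ≅ Z/2


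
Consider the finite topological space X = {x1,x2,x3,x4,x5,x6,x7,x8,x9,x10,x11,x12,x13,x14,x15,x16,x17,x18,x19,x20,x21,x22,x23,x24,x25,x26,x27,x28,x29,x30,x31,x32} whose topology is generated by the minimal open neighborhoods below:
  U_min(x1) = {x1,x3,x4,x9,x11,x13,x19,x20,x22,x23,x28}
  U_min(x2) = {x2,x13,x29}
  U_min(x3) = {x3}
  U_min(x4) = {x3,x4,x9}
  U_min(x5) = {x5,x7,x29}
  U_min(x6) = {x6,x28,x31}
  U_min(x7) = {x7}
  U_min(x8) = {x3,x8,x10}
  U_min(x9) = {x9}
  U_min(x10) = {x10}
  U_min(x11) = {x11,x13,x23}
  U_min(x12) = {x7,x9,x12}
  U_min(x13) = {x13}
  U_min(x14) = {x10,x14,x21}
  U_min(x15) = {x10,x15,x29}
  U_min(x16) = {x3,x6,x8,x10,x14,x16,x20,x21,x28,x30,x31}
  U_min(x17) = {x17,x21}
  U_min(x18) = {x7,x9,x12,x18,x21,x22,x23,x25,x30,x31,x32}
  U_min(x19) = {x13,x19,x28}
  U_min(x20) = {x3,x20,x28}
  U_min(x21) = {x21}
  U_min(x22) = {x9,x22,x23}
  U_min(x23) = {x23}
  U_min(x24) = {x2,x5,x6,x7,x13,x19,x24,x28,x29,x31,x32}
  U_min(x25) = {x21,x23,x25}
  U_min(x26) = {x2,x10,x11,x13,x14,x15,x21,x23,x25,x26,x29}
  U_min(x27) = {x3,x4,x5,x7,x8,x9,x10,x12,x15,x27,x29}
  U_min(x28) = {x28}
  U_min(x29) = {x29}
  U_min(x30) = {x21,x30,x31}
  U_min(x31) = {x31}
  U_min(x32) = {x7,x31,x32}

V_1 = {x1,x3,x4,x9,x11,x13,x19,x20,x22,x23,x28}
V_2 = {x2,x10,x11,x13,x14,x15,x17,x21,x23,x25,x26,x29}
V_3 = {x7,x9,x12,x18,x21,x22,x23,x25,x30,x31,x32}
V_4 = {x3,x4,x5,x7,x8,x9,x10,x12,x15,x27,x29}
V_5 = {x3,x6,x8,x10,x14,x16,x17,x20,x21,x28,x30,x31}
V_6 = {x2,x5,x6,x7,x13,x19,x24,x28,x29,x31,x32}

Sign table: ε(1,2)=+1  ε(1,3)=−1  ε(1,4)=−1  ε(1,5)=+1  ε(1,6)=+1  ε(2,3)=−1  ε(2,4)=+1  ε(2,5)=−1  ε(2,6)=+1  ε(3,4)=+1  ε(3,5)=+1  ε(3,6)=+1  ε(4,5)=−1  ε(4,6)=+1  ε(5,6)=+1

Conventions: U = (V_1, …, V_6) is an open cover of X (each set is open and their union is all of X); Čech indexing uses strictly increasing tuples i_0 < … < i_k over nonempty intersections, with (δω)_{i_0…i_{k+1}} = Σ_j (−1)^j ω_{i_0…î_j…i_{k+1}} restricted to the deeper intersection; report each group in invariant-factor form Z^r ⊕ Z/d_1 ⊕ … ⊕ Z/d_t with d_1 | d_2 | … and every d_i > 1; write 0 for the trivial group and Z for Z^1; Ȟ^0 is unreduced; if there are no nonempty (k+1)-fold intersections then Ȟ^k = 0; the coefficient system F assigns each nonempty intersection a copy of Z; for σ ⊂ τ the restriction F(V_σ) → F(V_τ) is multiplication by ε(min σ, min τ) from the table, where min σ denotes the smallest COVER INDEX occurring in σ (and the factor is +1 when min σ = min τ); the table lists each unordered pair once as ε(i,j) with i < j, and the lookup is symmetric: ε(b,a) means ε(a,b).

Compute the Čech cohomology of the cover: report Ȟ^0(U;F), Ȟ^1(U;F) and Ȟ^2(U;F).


Ȟ^0(U;F) ≅ 0, Ȟ^1(U;F) ≅ Z/2, Ȟ^2(U;F) ≅ Z

cover nerve:
  V12={x11,x13,x23} V13={x9,x22,x23} V14={x3,x4,x9} V15={x3,x20,x28} V16={x13,x19,x28} V23={x21,x23,x25} V24={x10,x15,x29} V25={x10,x14,x17,x21} V26={x2,x13,x29} V34={x7,x9,x12} V35={x21,x30,x31} V36={x7,x31,x32} V45={x3,x8,x10} V46={x5,x7,x29} V56={x6,x28,x31}
  V123={x23} V126={x13} V134={x9} V145={x3} V156={x28} V235={x21} V245={x10} V246={x29} V346={x7} V356={x31}
C dims 6,15,10; δ0: rk 6, SNF 1^5·2; δ1: rk 9, SNF 1^9
Ȟ^0: (6−6)−0=0 ⇒ 0
Ȟ^1: (15−9)−6=0 plus torsion [2] ⇒ Z/2
Ȟ^2: (10−0)−9=1 ⇒ Z


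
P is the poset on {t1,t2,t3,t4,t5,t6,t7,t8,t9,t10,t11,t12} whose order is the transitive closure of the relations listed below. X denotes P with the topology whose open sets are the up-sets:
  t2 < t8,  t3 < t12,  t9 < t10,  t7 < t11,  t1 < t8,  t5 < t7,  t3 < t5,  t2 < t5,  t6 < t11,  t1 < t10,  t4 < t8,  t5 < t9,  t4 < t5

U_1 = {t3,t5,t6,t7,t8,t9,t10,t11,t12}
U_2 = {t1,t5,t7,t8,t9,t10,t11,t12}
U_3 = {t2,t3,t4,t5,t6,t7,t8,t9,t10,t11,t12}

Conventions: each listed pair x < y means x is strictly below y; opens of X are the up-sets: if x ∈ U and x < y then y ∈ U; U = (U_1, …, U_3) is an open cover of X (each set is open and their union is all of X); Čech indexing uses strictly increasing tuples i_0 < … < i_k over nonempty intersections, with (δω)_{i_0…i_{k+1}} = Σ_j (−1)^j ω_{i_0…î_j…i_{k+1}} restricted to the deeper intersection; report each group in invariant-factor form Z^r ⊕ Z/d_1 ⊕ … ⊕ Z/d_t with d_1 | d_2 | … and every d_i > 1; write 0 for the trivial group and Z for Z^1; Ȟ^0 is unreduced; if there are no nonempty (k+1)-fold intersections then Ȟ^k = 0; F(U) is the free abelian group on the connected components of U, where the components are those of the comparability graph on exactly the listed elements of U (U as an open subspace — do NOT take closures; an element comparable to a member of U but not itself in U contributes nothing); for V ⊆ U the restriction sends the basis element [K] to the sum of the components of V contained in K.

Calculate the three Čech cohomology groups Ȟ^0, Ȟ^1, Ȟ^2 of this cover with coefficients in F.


Ȟ^0(U;F) ≅ Z, Ȟ^1(U;F) ≅ Z, Ȟ^2(U;F) ≅ 0

intersection data:
  U12={t5,t7,t8,t9,t10,t11,t12} U13={t3,t5,t6,t7,t8,t9,t10,t11,t12} U23={t5,t7,t8,t9,t10,t11,t12}
  U123={t5,t7,t8,t9,t10,t11,t12}
components per intersection:
  U1: {t3,t5,t6,t7,t9,t10,t11,t12} {t8}
  U2: {t1,t5,t7,t8,t9,t10,t11} {t12}
  U3: {t2,t3,t4,t5,t6,t7,t8,t9,t10,t11,t12}
  U12: {t5,t7,t9,t10,t11} {t8} {t12}
  U13: {t3,t5,t6,t7,t9,t10,t11,t12} {t8}
  U23: {t5,t7,t9,t10,t11} {t8} {t12}
  U123: {t5,t7,t9,t10,t11} {t8} {t12}
C dims 5,8,3; δ0: rk 4, SNF 1^4; δ1: rk 3, SNF 1^3
Ȟ^0 = (5 − 4) − 0 = 1, so Ȟ^0 ≅ Z
Ȟ^1 = (8 − 3) − 4 = 1, so Ȟ^1 ≅ Z
Ȟ^2 = (3 − 0) − 3 = 0, so Ȟ^2 ≅ 0
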